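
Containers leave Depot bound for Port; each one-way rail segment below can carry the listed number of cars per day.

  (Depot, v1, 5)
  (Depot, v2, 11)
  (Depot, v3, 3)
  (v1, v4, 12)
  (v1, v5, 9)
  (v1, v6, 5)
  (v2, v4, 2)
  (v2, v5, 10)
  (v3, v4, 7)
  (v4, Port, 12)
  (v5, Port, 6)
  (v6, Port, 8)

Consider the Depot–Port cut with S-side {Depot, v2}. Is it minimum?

Given cut capacity: 5 + 3 + 2 + 10 = 20.
Augment Depot→v1→v4→Port: bottleneck 5, flow now 5.
Augment Depot→v2→v4→Port: bottleneck 2, flow now 7.
Augment Depot→v2→v5→Port: bottleneck 6, flow now 13.
Augment Depot→v3→v4→Port: bottleneck 3, flow now 16.
No augmenting path remains; maximum flow = 16.
In the residual graph, reachable from Depot: {Depot, v2, v5}.
Min-cut edges: Depot→v1 (5), Depot→v3 (3), v2→v4 (2), v5→Port (6); capacity 5 + 3 + 2 + 6 = 16.
Cut capacity 20 exceeds the max flow 16, so it is not minimum.

No — its capacity is 20, but the minimum cut has capacity 16.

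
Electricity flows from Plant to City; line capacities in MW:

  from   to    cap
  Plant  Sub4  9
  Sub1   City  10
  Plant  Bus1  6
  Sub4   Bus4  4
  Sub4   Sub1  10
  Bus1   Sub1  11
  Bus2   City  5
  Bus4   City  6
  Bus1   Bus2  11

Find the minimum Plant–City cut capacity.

15

Augment Plant→Sub4→Bus4→City: bottleneck 4, flow now 4.
Augment Plant→Sub4→Sub1→City: bottleneck 5, flow now 9.
Augment Plant→Bus1→Bus2→City: bottleneck 5, flow now 14.
Augment Plant→Bus1→Sub1→City: bottleneck 1, flow now 15.
No augmenting path remains; maximum flow = 15.
By max-flow min-cut, the minimum cut capacity equals the max flow.
In the residual graph, reachable from Plant: {Plant}.
Min-cut edges: Plant→Sub4 (9), Plant→Bus1 (6); capacity 9 + 6 = 15.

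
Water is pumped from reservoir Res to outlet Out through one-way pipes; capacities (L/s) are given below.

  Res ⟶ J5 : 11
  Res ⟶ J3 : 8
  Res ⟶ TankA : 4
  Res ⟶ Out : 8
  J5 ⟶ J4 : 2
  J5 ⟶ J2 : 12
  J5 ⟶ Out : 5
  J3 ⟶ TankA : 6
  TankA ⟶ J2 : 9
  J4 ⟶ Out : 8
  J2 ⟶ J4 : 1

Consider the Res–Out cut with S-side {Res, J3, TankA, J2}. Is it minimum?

Given cut capacity: 11 + 8 + 1 = 20.
Augment Res→Out: bottleneck 8, flow now 8.
Augment Res→J5→Out: bottleneck 5, flow now 13.
Augment Res→J5→J4→Out: bottleneck 2, flow now 15.
Augment Res→J5→J2→J4→Out: bottleneck 1, flow now 16.
No augmenting path remains; maximum flow = 16.
In the residual graph, reachable from Res: {Res, J5, J3, TankA, J2}.
Min-cut edges: Res→Out (8), J5→J4 (2), J5→Out (5), J2→J4 (1); capacity 8 + 2 + 5 + 1 = 16.
Cut capacity 20 exceeds the max flow 16, so it is not minimum.

No — its capacity is 20, but the minimum cut has capacity 16.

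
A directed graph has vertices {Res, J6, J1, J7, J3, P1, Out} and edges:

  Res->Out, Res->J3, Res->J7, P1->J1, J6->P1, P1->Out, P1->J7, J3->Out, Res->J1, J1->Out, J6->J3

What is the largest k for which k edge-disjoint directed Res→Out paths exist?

3

Assign every edge capacity 1; by Menger, the answer equals the max flow.
Path Res→Out (+1); total 1.
Path Res→J1→Out (+1); total 2.
Path Res→J3→Out (+1); total 3.
No residual Res→Out path; max flow = 3.
Certifying cut of size 3: {Res→J1, Res→J3, Res→Out}.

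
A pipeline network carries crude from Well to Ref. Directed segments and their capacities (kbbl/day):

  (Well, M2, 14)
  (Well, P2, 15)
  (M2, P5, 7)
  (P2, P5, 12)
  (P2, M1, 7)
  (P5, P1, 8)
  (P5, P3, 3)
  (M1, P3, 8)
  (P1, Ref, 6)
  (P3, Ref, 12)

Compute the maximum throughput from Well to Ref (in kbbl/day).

Augment Well→M2→P5→P1→Ref: bottleneck 6, flow now 6.
Augment Well→M2→P5→P3→Ref: bottleneck 1, flow now 7.
Augment Well→P2→P5→P3→Ref: bottleneck 2, flow now 9.
Augment Well→P2→M1→P3→Ref: bottleneck 7, flow now 16.
No augmenting path remains; maximum flow = 16.
In the residual graph, reachable from Well: {Well, M2, P2, P5, P1}.
Min-cut edges: P2→M1 (7), P5→P3 (3), P1→Ref (6); capacity 7 + 3 + 6 = 16.
This cut is saturated, so no flow can exceed 16.

16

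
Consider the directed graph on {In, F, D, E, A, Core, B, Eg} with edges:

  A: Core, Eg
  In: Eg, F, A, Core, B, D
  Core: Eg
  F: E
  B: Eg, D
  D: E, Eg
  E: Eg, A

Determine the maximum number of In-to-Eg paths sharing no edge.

Assign every edge capacity 1; by Menger, the answer equals the max flow.
Path In→Eg (+1); total 1.
Path In→D→Eg (+1); total 2.
Path In→A→Eg (+1); total 3.
Path In→Core→Eg (+1); total 4.
Path In→B→Eg (+1); total 5.
Path In→F→E→Eg (+1); total 6.
No residual In→Eg path; max flow = 6.
Certifying cut of size 6: {In→A, In→B, In→Core, In→D, In→Eg, In→F}.

6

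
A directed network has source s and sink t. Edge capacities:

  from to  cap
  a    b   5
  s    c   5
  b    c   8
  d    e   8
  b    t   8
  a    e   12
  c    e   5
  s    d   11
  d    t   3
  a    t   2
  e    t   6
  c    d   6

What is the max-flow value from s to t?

9

Augment s→d→t: bottleneck 3, flow now 3.
Augment s→c→e→t: bottleneck 5, flow now 8.
Augment s→d→e→t: bottleneck 1, flow now 9.
No augmenting path remains; maximum flow = 9.
In the residual graph, reachable from s: {s, c, d, e}.
Min-cut edges: d→t (3), e→t (6); capacity 3 + 6 = 9.
This cut is saturated, so no flow can exceed 9.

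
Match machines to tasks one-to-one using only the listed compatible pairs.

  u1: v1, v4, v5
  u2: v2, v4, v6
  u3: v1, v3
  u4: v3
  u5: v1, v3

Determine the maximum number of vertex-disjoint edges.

Unit-capacity flow: source→left, listed edges, right→sink; max matching = max flow.
Augmenting path u1→v1 (+1); matched 1.
Augmenting path u2→v2 (+1); matched 2.
Augmenting path u3→v3 (+1); matched 3.
Augmenting path u5→v1→u1→v4 (+1); matched 4.
No augmenting path remains; maximum matching = 4.
König certificate: {u1, u2, v1, v3} is a vertex cover of size 4 (every listed pair touches it), so no matching can be larger.

4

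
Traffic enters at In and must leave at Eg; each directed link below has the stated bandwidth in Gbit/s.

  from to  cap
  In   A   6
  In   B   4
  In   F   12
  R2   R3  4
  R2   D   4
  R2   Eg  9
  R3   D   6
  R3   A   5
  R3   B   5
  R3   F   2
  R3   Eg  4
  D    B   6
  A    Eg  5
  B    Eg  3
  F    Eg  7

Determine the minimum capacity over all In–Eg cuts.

Augment In→A→Eg: bottleneck 5, flow now 5.
Augment In→B→Eg: bottleneck 3, flow now 8.
Augment In→F→Eg: bottleneck 7, flow now 15.
No augmenting path remains; maximum flow = 15.
By max-flow min-cut, the minimum cut capacity equals the max flow.
In the residual graph, reachable from In: {In, A, B, F}.
Min-cut edges: A→Eg (5), B→Eg (3), F→Eg (7); capacity 5 + 3 + 7 = 15.

15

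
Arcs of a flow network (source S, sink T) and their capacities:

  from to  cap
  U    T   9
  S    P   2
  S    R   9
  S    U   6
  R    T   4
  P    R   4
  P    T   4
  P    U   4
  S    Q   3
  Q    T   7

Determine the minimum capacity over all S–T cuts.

15

Augment S→P→T: bottleneck 2, flow now 2.
Augment S→Q→T: bottleneck 3, flow now 5.
Augment S→R→T: bottleneck 4, flow now 9.
Augment S→U→T: bottleneck 6, flow now 15.
No augmenting path remains; maximum flow = 15.
By max-flow min-cut, the minimum cut capacity equals the max flow.
In the residual graph, reachable from S: {S, R}.
Min-cut edges: S→P (2), S→Q (3), S→U (6), R→T (4); capacity 2 + 3 + 6 + 4 = 15.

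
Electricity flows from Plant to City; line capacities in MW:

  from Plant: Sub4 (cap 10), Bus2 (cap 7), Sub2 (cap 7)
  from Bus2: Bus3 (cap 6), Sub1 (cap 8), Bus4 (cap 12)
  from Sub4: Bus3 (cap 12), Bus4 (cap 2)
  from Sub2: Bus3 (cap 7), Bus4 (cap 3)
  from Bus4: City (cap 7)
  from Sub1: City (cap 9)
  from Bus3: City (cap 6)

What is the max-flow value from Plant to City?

18

Augment Plant→Bus2→Bus4→City: bottleneck 7, flow now 7.
Augment Plant→Sub4→Bus3→City: bottleneck 6, flow now 13.
Augment Plant→Sub4→Bus4→Bus2→Sub1→City: bottleneck 2, flow now 15. (uses reverse residual edge)
Augment Plant→Sub2→Bus4→Bus2→Sub1→City: bottleneck 3, flow now 18. (uses reverse residual edge)
No augmenting path remains; maximum flow = 18.
In the residual graph, reachable from Plant: {Plant, Sub4, Sub2, Bus3}.
Min-cut edges: Plant→Bus2 (7), Sub4→Bus4 (2), Sub2→Bus4 (3), Bus3→City (6); capacity 7 + 2 + 3 + 6 = 18.
This cut is saturated, so no flow can exceed 18.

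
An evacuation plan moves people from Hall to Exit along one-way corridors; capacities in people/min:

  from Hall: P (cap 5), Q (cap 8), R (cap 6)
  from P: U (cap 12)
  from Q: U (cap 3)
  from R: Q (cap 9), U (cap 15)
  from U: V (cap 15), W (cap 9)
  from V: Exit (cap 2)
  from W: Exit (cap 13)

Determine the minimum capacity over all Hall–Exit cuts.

Augment Hall→P→U→V→Exit: bottleneck 2, flow now 2.
Augment Hall→P→U→W→Exit: bottleneck 3, flow now 5.
Augment Hall→Q→U→W→Exit: bottleneck 3, flow now 8.
Augment Hall→R→U→W→Exit: bottleneck 3, flow now 11.
No augmenting path remains; maximum flow = 11.
By max-flow min-cut, the minimum cut capacity equals the max flow.
In the residual graph, reachable from Hall: {Hall, P, Q, R, U, V}.
Min-cut edges: U→W (9), V→Exit (2); capacity 9 + 2 = 11.

11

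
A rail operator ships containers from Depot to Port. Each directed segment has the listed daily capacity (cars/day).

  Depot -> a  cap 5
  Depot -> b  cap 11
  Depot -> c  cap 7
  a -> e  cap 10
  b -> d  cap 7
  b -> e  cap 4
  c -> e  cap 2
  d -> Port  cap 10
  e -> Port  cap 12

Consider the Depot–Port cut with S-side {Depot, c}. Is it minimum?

Yes — it is a minimum cut (capacity 18).

Given cut capacity: 5 + 11 + 2 = 18.
Augment Depot→a→e→Port: bottleneck 5, flow now 5.
Augment Depot→b→d→Port: bottleneck 7, flow now 12.
Augment Depot→b→e→Port: bottleneck 4, flow now 16.
Augment Depot→c→e→Port: bottleneck 2, flow now 18.
No augmenting path remains; maximum flow = 18.
Cut capacity 18 equals the max flow, so it is a minimum cut.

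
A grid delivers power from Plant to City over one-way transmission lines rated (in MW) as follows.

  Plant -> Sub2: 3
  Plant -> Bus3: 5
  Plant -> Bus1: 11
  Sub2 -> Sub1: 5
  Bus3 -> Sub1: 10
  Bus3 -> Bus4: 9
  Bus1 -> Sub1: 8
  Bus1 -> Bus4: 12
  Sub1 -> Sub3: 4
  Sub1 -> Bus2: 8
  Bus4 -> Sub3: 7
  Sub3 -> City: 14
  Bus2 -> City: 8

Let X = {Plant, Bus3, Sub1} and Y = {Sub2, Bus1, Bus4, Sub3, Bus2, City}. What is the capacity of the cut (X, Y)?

Edges leaving {Plant, Bus3, Sub1}: Plant→Sub2 (3), Plant→Bus1 (11), Bus3→Bus4 (9), Sub1→Sub3 (4), Sub1→Bus2 (8).
Cut capacity = 3 + 11 + 9 + 4 + 8 = 35.

35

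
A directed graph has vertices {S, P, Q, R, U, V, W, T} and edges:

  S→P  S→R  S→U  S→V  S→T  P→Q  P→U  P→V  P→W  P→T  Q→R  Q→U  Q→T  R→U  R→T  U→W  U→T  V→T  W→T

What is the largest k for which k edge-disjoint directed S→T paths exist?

Assign every edge capacity 1; by Menger, the answer equals the max flow.
Path S→T (+1); total 1.
Path S→P→T (+1); total 2.
Path S→R→T (+1); total 3.
Path S→U→T (+1); total 4.
Path S→V→T (+1); total 5.
No residual S→T path; max flow = 5.
Certifying cut of size 5: {S→P, S→R, S→T, S→U, S→V}.

5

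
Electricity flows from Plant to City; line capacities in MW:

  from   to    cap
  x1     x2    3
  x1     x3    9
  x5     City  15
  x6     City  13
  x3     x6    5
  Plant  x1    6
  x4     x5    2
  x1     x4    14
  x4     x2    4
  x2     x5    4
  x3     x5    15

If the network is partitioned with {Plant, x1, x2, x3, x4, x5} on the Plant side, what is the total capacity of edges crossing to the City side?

20

Edges leaving {Plant, x1, x2, x3, x4, x5}: x3→x6 (5), x5→City (15).
Cut capacity = 5 + 15 = 20.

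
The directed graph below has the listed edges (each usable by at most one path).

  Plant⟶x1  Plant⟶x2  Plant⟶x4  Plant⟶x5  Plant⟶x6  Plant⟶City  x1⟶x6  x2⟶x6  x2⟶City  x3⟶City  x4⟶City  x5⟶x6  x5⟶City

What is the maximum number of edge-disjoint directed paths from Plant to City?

4

Assign every edge capacity 1; by Menger, the answer equals the max flow.
Path Plant→City (+1); total 1.
Path Plant→x2→City (+1); total 2.
Path Plant→x4→City (+1); total 3.
Path Plant→x5→City (+1); total 4.
No residual Plant→City path; max flow = 4.
Certifying cut of size 4: {Plant→City, Plant→x2, Plant→x4, Plant→x5}.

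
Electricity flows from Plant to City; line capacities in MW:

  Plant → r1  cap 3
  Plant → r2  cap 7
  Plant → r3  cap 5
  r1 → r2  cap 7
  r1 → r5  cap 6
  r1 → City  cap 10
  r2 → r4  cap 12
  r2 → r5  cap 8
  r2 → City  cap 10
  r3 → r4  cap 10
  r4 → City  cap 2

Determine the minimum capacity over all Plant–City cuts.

12

Augment Plant→r1→City: bottleneck 3, flow now 3.
Augment Plant→r2→City: bottleneck 7, flow now 10.
Augment Plant→r3→r4→City: bottleneck 2, flow now 12.
No augmenting path remains; maximum flow = 12.
By max-flow min-cut, the minimum cut capacity equals the max flow.
In the residual graph, reachable from Plant: {Plant, r3, r4}.
Min-cut edges: Plant→r1 (3), Plant→r2 (7), r4→City (2); capacity 3 + 7 + 2 = 12.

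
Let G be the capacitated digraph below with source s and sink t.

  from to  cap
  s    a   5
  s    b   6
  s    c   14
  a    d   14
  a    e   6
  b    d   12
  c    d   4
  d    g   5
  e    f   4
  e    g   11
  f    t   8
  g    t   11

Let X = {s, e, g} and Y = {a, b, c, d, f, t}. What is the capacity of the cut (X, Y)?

Edges leaving {s, e, g}: s→a (5), s→b (6), s→c (14), e→f (4), g→t (11).
Cut capacity = 5 + 6 + 14 + 4 + 11 = 40.

40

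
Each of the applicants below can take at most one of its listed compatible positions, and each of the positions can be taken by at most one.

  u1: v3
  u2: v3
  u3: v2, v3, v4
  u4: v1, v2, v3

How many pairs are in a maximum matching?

3

Unit-capacity flow: source→left, listed edges, right→sink; max matching = max flow.
Augmenting path u1→v3 (+1); matched 1.
Augmenting path u3→v2 (+1); matched 2.
Augmenting path u4→v1 (+1); matched 3.
No augmenting path remains; maximum matching = 3.
König certificate: {u3, u4, v3} is a vertex cover of size 3 (every listed pair touches it), so no matching can be larger.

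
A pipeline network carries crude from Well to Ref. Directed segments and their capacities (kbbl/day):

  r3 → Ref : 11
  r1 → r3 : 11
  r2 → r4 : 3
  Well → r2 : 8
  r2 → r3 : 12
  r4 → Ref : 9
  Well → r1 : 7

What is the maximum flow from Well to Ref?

14

Augment Well→r1→r3→Ref: bottleneck 7, flow now 7.
Augment Well→r2→r3→Ref: bottleneck 4, flow now 11.
Augment Well→r2→r4→Ref: bottleneck 3, flow now 14.
No augmenting path remains; maximum flow = 14.
In the residual graph, reachable from Well: {Well, r1, r2, r3}.
Min-cut edges: r2→r4 (3), r3→Ref (11); capacity 3 + 11 = 14.
This cut is saturated, so no flow can exceed 14.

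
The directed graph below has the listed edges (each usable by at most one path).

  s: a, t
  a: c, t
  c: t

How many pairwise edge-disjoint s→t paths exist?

Assign every edge capacity 1; by Menger, the answer equals the max flow.
Path s→t (+1); total 1.
Path s→a→t (+1); total 2.
No residual s→t path; max flow = 2.
Certifying cut of size 2: {s→a, s→t}.

2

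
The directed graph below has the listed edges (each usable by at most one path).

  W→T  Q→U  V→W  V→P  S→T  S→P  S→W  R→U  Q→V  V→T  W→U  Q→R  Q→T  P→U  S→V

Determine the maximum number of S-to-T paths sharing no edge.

3

Assign every edge capacity 1; by Menger, the answer equals the max flow.
Path S→T (+1); total 1.
Path S→V→T (+1); total 2.
Path S→W→T (+1); total 3.
No residual S→T path; max flow = 3.
Certifying cut of size 3: {S→T, S→V, S→W}.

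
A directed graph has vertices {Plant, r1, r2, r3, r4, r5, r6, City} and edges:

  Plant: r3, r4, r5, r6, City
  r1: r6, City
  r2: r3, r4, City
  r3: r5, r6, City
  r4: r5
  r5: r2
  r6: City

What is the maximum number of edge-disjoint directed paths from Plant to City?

4

Assign every edge capacity 1; by Menger, the answer equals the max flow.
Path Plant→City (+1); total 1.
Path Plant→r3→City (+1); total 2.
Path Plant→r6→City (+1); total 3.
Path Plant→r5→r2→City (+1); total 4.
No residual Plant→City path; max flow = 4.
Certifying cut of size 4: {Plant→City, Plant→r3, Plant→r6, r5→r2}.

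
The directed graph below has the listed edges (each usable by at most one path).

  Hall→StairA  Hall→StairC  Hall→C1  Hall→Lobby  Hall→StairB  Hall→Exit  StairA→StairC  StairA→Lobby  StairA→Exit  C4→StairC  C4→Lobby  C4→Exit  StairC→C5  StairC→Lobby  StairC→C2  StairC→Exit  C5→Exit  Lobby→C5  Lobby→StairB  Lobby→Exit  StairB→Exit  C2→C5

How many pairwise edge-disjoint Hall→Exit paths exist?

5

Assign every edge capacity 1; by Menger, the answer equals the max flow.
Path Hall→Exit (+1); total 1.
Path Hall→StairA→Exit (+1); total 2.
Path Hall→StairC→Exit (+1); total 3.
Path Hall→Lobby→Exit (+1); total 4.
Path Hall→StairB→Exit (+1); total 5.
No residual Hall→Exit path; max flow = 5.
Certifying cut of size 5: {Hall→Exit, Hall→Lobby, Hall→StairA, Hall→StairB, Hall→StairC}.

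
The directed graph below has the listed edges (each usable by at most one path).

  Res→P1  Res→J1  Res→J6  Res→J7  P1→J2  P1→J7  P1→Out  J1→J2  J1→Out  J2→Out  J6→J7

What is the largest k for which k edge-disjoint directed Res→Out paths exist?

2

Assign every edge capacity 1; by Menger, the answer equals the max flow.
Path Res→P1→Out (+1); total 1.
Path Res→J1→Out (+1); total 2.
No residual Res→Out path; max flow = 2.
Certifying cut of size 2: {Res→J1, Res→P1}.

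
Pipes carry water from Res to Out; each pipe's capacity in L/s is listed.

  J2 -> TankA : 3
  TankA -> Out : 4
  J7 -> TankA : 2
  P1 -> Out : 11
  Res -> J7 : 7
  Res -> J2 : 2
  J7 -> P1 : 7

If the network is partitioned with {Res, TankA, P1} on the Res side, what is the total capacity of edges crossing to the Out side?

Edges leaving {Res, TankA, P1}: Res→J7 (7), Res→J2 (2), TankA→Out (4), P1→Out (11).
Cut capacity = 7 + 2 + 4 + 11 = 24.

24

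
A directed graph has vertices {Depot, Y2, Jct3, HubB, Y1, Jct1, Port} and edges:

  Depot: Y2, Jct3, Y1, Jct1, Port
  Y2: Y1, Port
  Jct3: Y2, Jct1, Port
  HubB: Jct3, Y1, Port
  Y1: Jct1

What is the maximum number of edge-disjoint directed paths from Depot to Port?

3

Assign every edge capacity 1; by Menger, the answer equals the max flow.
Path Depot→Port (+1); total 1.
Path Depot→Y2→Port (+1); total 2.
Path Depot→Jct3→Port (+1); total 3.
No residual Depot→Port path; max flow = 3.
Certifying cut of size 3: {Depot→Jct3, Depot→Port, Depot→Y2}.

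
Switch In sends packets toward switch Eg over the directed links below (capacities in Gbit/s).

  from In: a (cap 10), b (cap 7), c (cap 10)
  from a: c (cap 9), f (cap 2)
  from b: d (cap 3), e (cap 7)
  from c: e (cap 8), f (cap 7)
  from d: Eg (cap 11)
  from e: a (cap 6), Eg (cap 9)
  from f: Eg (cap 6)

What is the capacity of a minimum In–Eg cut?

18

Augment In→a→f→Eg: bottleneck 2, flow now 2.
Augment In→b→d→Eg: bottleneck 3, flow now 5.
Augment In→b→e→Eg: bottleneck 4, flow now 9.
Augment In→c→e→Eg: bottleneck 5, flow now 14.
Augment In→c→f→Eg: bottleneck 4, flow now 18.
No augmenting path remains; maximum flow = 18.
By max-flow min-cut, the minimum cut capacity equals the max flow.
In the residual graph, reachable from In: {In, a, b, c, e, f}.
Min-cut edges: b→d (3), e→Eg (9), f→Eg (6); capacity 3 + 9 + 6 = 18.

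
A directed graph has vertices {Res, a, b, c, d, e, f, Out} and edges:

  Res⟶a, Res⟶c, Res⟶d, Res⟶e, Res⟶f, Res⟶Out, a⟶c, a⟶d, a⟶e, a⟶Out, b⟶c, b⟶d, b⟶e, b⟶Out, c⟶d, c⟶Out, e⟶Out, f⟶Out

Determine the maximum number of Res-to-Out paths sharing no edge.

5

Assign every edge capacity 1; by Menger, the answer equals the max flow.
Path Res→Out (+1); total 1.
Path Res→a→Out (+1); total 2.
Path Res→c→Out (+1); total 3.
Path Res→e→Out (+1); total 4.
Path Res→f→Out (+1); total 5.
No residual Res→Out path; max flow = 5.
Certifying cut of size 5: {Res→Out, Res→a, Res→c, Res→e, Res→f}.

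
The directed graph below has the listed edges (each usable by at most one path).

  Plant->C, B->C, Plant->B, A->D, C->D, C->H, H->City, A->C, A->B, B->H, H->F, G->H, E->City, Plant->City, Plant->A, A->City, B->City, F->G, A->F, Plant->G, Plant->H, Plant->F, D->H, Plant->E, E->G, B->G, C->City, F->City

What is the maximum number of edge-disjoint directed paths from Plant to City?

7

Assign every edge capacity 1; by Menger, the answer equals the max flow.
Path Plant→City (+1); total 1.
Path Plant→A→City (+1); total 2.
Path Plant→B→City (+1); total 3.
Path Plant→C→City (+1); total 4.
Path Plant→E→City (+1); total 5.
Path Plant→F→City (+1); total 6.
Path Plant→H→City (+1); total 7.
No residual Plant→City path; max flow = 7.
Certifying cut of size 7: {F→City, H→City, Plant→A, Plant→B, Plant→C, Plant→City, Plant→E}.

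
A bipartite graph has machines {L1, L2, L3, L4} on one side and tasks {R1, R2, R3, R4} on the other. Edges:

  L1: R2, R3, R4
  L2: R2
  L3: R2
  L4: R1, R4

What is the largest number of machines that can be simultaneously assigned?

Unit-capacity flow: source→left, listed edges, right→sink; max matching = max flow.
Augmenting path L1→R2 (+1); matched 1.
Augmenting path L4→R1 (+1); matched 2.
Augmenting path L2→R2→L1→R3 (+1); matched 3.
No augmenting path remains; maximum matching = 3.
König certificate: {L1, L4, R2} is a vertex cover of size 3 (every listed pair touches it), so no matching can be larger.

3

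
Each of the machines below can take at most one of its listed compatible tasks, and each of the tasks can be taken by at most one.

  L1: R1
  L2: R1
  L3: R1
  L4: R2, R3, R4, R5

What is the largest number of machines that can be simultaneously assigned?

2

Unit-capacity flow: source→left, listed edges, right→sink; max matching = max flow.
Augmenting path L1→R1 (+1); matched 1.
Augmenting path L4→R2 (+1); matched 2.
No augmenting path remains; maximum matching = 2.
König certificate: {L4, R1} is a vertex cover of size 2 (every listed pair touches it), so no matching can be larger.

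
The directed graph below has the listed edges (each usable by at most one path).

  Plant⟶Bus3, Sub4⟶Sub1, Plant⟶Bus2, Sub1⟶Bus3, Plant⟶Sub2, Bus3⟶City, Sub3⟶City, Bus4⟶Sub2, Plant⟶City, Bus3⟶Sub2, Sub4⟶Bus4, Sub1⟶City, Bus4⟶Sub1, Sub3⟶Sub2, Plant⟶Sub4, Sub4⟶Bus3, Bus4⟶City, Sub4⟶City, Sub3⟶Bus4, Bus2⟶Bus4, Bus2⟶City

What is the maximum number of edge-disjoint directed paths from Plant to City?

4

Assign every edge capacity 1; by Menger, the answer equals the max flow.
Path Plant→City (+1); total 1.
Path Plant→Sub4→City (+1); total 2.
Path Plant→Bus2→City (+1); total 3.
Path Plant→Bus3→City (+1); total 4.
No residual Plant→City path; max flow = 4.
Certifying cut of size 4: {Plant→Bus2, Plant→Bus3, Plant→City, Plant→Sub4}.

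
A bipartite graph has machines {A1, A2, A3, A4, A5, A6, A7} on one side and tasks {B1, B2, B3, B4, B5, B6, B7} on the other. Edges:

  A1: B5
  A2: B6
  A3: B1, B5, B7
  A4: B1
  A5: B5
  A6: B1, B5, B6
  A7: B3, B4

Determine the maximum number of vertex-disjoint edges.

5

Unit-capacity flow: source→left, listed edges, right→sink; max matching = max flow.
Augmenting path A1→B5 (+1); matched 1.
Augmenting path A2→B6 (+1); matched 2.
Augmenting path A3→B1 (+1); matched 3.
Augmenting path A7→B3 (+1); matched 4.
Augmenting path A4→B1→A3→B7 (+1); matched 5.
No augmenting path remains; maximum matching = 5.
König certificate: {A3, A7, B1, B5, B6} is a vertex cover of size 5 (every listed pair touches it), so no matching can be larger.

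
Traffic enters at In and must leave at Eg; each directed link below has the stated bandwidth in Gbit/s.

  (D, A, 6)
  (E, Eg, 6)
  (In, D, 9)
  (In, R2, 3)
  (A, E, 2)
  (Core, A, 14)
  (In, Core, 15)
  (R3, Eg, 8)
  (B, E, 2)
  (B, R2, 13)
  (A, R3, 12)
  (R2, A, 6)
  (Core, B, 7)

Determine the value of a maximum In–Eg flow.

Augment In→D→A→E→Eg: bottleneck 2, flow now 2.
Augment In→D→A→R3→Eg: bottleneck 4, flow now 6.
Augment In→Core→A→R3→Eg: bottleneck 4, flow now 10.
Augment In→Core→B→E→Eg: bottleneck 2, flow now 12.
No augmenting path remains; maximum flow = 12.
In the residual graph, reachable from In: {In, D, Core, R2, A, B, R3}.
Min-cut edges: A→E (2), B→E (2), R3→Eg (8); capacity 2 + 2 + 8 = 12.
This cut is saturated, so no flow can exceed 12.

12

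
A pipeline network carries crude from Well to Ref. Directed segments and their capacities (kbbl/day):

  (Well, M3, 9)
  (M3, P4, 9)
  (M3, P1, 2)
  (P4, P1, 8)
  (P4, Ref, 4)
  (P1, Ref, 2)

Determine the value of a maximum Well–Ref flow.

6

Augment Well→M3→P4→Ref: bottleneck 4, flow now 4.
Augment Well→M3→P1→Ref: bottleneck 2, flow now 6.
No augmenting path remains; maximum flow = 6.
In the residual graph, reachable from Well: {Well, M3, P4, P1}.
Min-cut edges: P4→Ref (4), P1→Ref (2); capacity 4 + 2 = 6.
This cut is saturated, so no flow can exceed 6.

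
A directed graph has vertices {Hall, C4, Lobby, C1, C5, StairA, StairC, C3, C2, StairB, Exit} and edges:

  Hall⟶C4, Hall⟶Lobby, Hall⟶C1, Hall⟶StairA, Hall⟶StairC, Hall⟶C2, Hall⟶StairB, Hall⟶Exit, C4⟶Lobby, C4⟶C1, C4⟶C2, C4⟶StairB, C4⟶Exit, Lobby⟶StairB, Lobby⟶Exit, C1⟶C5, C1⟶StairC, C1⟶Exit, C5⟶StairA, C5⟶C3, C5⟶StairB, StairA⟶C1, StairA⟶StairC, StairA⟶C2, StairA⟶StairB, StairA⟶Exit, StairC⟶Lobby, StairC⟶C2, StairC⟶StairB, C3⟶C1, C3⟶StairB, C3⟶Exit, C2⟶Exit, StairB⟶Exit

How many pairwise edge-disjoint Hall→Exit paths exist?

7

Assign every edge capacity 1; by Menger, the answer equals the max flow.
Path Hall→Exit (+1); total 1.
Path Hall→C4→Exit (+1); total 2.
Path Hall→Lobby→Exit (+1); total 3.
Path Hall→C1→Exit (+1); total 4.
Path Hall→StairA→Exit (+1); total 5.
Path Hall→C2→Exit (+1); total 6.
Path Hall→StairB→Exit (+1); total 7.
No residual Hall→Exit path; max flow = 7.
Certifying cut of size 7: {C2→Exit, Hall→C1, Hall→C4, Hall→Exit, Hall→StairA, Lobby→Exit, StairB→Exit}.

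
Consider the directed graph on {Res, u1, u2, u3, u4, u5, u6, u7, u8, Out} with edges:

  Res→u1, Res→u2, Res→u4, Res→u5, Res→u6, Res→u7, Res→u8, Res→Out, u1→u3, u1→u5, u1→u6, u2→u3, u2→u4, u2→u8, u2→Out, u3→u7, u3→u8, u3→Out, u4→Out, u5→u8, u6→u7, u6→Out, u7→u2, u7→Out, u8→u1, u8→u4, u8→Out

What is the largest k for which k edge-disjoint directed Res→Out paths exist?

Assign every edge capacity 1; by Menger, the answer equals the max flow.
Path Res→Out (+1); total 1.
Path Res→u2→Out (+1); total 2.
Path Res→u4→Out (+1); total 3.
Path Res→u6→Out (+1); total 4.
Path Res→u7→Out (+1); total 5.
Path Res→u8→Out (+1); total 6.
Path Res→u1→u3→Out (+1); total 7.
No residual Res→Out path; max flow = 7.
Certifying cut of size 7: {Res→Out, u2→Out, u3→Out, u4→Out, u6→Out, u7→Out, u8→Out}.

7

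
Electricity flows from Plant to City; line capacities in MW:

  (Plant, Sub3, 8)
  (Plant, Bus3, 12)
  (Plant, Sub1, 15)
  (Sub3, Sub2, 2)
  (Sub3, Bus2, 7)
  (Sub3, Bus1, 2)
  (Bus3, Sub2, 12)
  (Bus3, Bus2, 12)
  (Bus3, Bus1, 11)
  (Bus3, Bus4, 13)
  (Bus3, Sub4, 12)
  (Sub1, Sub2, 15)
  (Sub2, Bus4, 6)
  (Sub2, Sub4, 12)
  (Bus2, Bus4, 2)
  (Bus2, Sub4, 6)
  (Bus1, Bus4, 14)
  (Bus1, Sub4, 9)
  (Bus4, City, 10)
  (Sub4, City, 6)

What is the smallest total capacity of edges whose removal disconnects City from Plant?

Augment Plant→Bus3→Bus4→City: bottleneck 10, flow now 10.
Augment Plant→Bus3→Sub4→City: bottleneck 2, flow now 12.
Augment Plant→Sub3→Sub2→Sub4→City: bottleneck 2, flow now 14.
Augment Plant→Sub3→Bus2→Sub4→City: bottleneck 2, flow now 16.
No augmenting path remains; maximum flow = 16.
By max-flow min-cut, the minimum cut capacity equals the max flow.
In the residual graph, reachable from Plant: {Plant, Sub3, Bus3, Sub1, Sub2, Bus2, Bus1, Bus4, Sub4}.
Min-cut edges: Bus4→City (10), Sub4→City (6); capacity 10 + 6 = 16.

16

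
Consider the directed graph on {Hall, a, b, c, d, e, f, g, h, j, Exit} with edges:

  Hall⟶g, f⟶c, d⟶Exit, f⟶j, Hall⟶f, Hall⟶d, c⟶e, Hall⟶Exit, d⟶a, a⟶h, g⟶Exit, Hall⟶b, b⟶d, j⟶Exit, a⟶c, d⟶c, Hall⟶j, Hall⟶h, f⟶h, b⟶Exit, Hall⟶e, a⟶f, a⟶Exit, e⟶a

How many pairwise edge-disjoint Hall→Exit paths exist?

Assign every edge capacity 1; by Menger, the answer equals the max flow.
Path Hall→Exit (+1); total 1.
Path Hall→b→Exit (+1); total 2.
Path Hall→d→Exit (+1); total 3.
Path Hall→g→Exit (+1); total 4.
Path Hall→j→Exit (+1); total 5.
Path Hall→e→a→Exit (+1); total 6.
No residual Hall→Exit path; max flow = 6.
Certifying cut of size 6: {Hall→Exit, Hall→b, Hall→d, Hall→g, e→a, j→Exit}.

6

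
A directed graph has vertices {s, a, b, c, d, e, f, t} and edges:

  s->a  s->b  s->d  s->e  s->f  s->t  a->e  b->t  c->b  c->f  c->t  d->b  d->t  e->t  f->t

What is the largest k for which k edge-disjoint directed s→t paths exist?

5

Assign every edge capacity 1; by Menger, the answer equals the max flow.
Path s→t (+1); total 1.
Path s→b→t (+1); total 2.
Path s→d→t (+1); total 3.
Path s→e→t (+1); total 4.
Path s→f→t (+1); total 5.
No residual s→t path; max flow = 5.
Certifying cut of size 5: {e→t, s→b, s→d, s→f, s→t}.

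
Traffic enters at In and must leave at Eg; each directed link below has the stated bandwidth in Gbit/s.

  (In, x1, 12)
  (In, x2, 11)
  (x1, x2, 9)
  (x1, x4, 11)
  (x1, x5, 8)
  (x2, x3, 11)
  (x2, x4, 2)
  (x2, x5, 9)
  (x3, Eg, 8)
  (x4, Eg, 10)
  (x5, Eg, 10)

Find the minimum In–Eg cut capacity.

Augment In→x1→x4→Eg: bottleneck 10, flow now 10.
Augment In→x1→x5→Eg: bottleneck 2, flow now 12.
Augment In→x2→x3→Eg: bottleneck 8, flow now 20.
Augment In→x2→x5→Eg: bottleneck 3, flow now 23.
No augmenting path remains; maximum flow = 23.
By max-flow min-cut, the minimum cut capacity equals the max flow.
In the residual graph, reachable from In: {In}.
Min-cut edges: In→x1 (12), In→x2 (11); capacity 12 + 11 = 23.

23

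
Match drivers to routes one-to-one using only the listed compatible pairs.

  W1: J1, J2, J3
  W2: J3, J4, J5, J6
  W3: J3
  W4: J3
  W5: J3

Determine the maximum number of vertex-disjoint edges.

Unit-capacity flow: source→left, listed edges, right→sink; max matching = max flow.
Augmenting path W1→J1 (+1); matched 1.
Augmenting path W2→J3 (+1); matched 2.
Augmenting path W3→J3→W2→J4 (+1); matched 3.
No augmenting path remains; maximum matching = 3.
König certificate: {W1, W2, J3} is a vertex cover of size 3 (every listed pair touches it), so no matching can be larger.

3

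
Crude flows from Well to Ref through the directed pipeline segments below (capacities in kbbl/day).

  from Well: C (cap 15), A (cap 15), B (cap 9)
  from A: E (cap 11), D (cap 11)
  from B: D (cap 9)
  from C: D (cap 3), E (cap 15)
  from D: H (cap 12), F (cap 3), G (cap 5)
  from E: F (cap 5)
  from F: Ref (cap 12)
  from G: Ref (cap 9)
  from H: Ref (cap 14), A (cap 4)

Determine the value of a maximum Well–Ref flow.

25

Augment Well→A→D→F→Ref: bottleneck 3, flow now 3.
Augment Well→A→D→G→Ref: bottleneck 5, flow now 8.
Augment Well→A→D→H→Ref: bottleneck 3, flow now 11.
Augment Well→A→E→F→Ref: bottleneck 4, flow now 15.
Augment Well→B→D→H→Ref: bottleneck 9, flow now 24.
Augment Well→C→E→F→Ref: bottleneck 1, flow now 25.
No augmenting path remains; maximum flow = 25.
In the residual graph, reachable from Well: {Well, A, B, C, D, E}.
Min-cut edges: D→F (3), D→G (5), D→H (12), E→F (5); capacity 3 + 5 + 12 + 5 = 25.
This cut is saturated, so no flow can exceed 25.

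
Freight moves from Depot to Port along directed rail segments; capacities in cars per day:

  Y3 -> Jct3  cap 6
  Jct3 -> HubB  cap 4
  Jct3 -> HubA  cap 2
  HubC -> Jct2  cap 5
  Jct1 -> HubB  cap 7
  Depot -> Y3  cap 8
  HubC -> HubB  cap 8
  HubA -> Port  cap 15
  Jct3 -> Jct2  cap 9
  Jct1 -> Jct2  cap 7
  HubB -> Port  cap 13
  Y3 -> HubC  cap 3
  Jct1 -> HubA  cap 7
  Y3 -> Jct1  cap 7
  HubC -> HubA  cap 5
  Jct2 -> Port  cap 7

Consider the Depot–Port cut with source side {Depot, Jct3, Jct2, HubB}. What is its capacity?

Edges leaving {Depot, Jct3, Jct2, HubB}: Depot→Y3 (8), Jct3→HubA (2), Jct2→Port (7), HubB→Port (13).
Cut capacity = 8 + 2 + 7 + 13 = 30.

30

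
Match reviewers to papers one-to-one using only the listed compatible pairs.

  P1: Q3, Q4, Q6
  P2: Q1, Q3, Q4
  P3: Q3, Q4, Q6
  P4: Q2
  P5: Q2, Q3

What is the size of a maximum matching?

5

Unit-capacity flow: source→left, listed edges, right→sink; max matching = max flow.
Augmenting path P1→Q3 (+1); matched 1.
Augmenting path P2→Q1 (+1); matched 2.
Augmenting path P3→Q4 (+1); matched 3.
Augmenting path P4→Q2 (+1); matched 4.
Augmenting path P5→Q3→P1→Q6 (+1); matched 5.
No augmenting path remains; maximum matching = 5.
König certificate: {P1, P2, P3, P4, P5} is a vertex cover of size 5 (every listed pair touches it), so no matching can be larger.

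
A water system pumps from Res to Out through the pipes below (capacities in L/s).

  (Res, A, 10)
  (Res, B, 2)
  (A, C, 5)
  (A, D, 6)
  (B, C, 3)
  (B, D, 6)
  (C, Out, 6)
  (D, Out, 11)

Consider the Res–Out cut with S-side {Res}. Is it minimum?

Given cut capacity: 10 + 2 = 12.
Augment Res→A→C→Out: bottleneck 5, flow now 5.
Augment Res→A→D→Out: bottleneck 5, flow now 10.
Augment Res→B→C→Out: bottleneck 1, flow now 11.
Augment Res→B→D→Out: bottleneck 1, flow now 12.
No augmenting path remains; maximum flow = 12.
Cut capacity 12 equals the max flow, so it is a minimum cut.

Yes — it is a minimum cut (capacity 12).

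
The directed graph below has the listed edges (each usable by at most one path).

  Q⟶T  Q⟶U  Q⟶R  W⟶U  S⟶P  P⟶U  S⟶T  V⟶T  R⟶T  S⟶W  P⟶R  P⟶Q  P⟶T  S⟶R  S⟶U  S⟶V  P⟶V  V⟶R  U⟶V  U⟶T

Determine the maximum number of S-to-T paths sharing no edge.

5

Assign every edge capacity 1; by Menger, the answer equals the max flow.
Path S→T (+1); total 1.
Path S→P→T (+1); total 2.
Path S→R→T (+1); total 3.
Path S→U→T (+1); total 4.
Path S→V→T (+1); total 5.
No residual S→T path; max flow = 5.
Certifying cut of size 5: {R→T, S→P, S→T, U→T, V→T}.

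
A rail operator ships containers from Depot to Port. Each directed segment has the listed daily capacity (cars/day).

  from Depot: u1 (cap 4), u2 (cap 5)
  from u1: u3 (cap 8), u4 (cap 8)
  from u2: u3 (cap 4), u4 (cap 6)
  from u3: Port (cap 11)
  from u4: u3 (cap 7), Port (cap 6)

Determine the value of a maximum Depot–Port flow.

Augment Depot→u1→u3→Port: bottleneck 4, flow now 4.
Augment Depot→u2→u3→Port: bottleneck 4, flow now 8.
Augment Depot→u2→u4→Port: bottleneck 1, flow now 9.
No augmenting path remains; maximum flow = 9.
In the residual graph, reachable from Depot: {Depot}.
Min-cut edges: Depot→u1 (4), Depot→u2 (5); capacity 4 + 5 = 9.
This cut is saturated, so no flow can exceed 9.

9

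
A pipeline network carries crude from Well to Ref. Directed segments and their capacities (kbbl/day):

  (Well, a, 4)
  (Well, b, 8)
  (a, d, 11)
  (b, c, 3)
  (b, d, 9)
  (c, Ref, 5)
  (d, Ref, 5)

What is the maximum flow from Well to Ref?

Augment Well→a→d→Ref: bottleneck 4, flow now 4.
Augment Well→b→c→Ref: bottleneck 3, flow now 7.
Augment Well→b→d→Ref: bottleneck 1, flow now 8.
No augmenting path remains; maximum flow = 8.
In the residual graph, reachable from Well: {Well, a, b, d}.
Min-cut edges: b→c (3), d→Ref (5); capacity 3 + 5 = 8.
This cut is saturated, so no flow can exceed 8.

8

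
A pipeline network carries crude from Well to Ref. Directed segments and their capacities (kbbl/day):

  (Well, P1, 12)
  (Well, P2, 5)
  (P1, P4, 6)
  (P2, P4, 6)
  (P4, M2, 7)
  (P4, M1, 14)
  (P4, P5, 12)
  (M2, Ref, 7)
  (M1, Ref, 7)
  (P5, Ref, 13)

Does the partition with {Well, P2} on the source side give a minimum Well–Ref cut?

Given cut capacity: 12 + 6 = 18.
Augment Well→P1→P4→M2→Ref: bottleneck 6, flow now 6.
Augment Well→P2→P4→M2→Ref: bottleneck 1, flow now 7.
Augment Well→P2→P4→M1→Ref: bottleneck 4, flow now 11.
No augmenting path remains; maximum flow = 11.
In the residual graph, reachable from Well: {Well, P1}.
Min-cut edges: Well→P2 (5), P1→P4 (6); capacity 5 + 6 = 11.
Cut capacity 18 exceeds the max flow 11, so it is not minimum.

No — its capacity is 18, but the minimum cut has capacity 11.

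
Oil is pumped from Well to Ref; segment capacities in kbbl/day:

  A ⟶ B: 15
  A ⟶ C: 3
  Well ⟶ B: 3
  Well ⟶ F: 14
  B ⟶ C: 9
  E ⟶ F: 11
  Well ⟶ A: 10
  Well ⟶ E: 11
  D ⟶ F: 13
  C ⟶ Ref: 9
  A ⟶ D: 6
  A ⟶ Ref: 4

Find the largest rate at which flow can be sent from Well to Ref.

Augment Well→A→Ref: bottleneck 4, flow now 4.
Augment Well→A→C→Ref: bottleneck 3, flow now 7.
Augment Well→B→C→Ref: bottleneck 3, flow now 10.
Augment Well→A→B→C→Ref: bottleneck 3, flow now 13.
No augmenting path remains; maximum flow = 13.
In the residual graph, reachable from Well: {Well, E, F}.
Min-cut edges: Well→A (10), Well→B (3); capacity 10 + 3 = 13.
This cut is saturated, so no flow can exceed 13.

13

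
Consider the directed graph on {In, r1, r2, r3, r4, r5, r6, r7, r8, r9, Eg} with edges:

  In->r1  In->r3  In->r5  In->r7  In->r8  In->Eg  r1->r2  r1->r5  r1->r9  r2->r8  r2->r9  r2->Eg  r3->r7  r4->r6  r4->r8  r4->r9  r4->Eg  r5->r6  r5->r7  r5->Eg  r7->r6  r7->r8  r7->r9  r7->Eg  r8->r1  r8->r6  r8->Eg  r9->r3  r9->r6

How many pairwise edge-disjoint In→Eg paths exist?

5

Assign every edge capacity 1; by Menger, the answer equals the max flow.
Path In→Eg (+1); total 1.
Path In→r5→Eg (+1); total 2.
Path In→r7→Eg (+1); total 3.
Path In→r8→Eg (+1); total 4.
Path In→r1→r2→Eg (+1); total 5.
No residual In→Eg path; max flow = 5.
Certifying cut of size 5: {In→Eg, r1→r2, r5→Eg, r7→Eg, r8→Eg}.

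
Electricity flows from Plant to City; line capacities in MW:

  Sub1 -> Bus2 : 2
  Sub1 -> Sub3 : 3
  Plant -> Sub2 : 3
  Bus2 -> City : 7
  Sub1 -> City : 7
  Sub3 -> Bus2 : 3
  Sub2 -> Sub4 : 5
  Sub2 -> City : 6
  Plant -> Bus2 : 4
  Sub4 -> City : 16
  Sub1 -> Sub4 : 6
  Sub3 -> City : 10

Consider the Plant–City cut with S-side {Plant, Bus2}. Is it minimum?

Given cut capacity: 3 + 7 = 10.
Augment Plant→Sub2→City: bottleneck 3, flow now 3.
Augment Plant→Bus2→City: bottleneck 4, flow now 7.
No augmenting path remains; maximum flow = 7.
In the residual graph, reachable from Plant: {Plant}.
Min-cut edges: Plant→Sub2 (3), Plant→Bus2 (4); capacity 3 + 4 = 7.
Cut capacity 10 exceeds the max flow 7, so it is not minimum.

No — its capacity is 10, but the minimum cut has capacity 7.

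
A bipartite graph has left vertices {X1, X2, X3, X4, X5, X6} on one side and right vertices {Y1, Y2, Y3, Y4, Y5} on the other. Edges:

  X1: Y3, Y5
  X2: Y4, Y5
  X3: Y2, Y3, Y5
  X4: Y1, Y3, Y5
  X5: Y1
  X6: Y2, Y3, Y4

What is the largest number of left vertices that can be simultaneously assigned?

Unit-capacity flow: source→left, listed edges, right→sink; max matching = max flow.
Augmenting path X1→Y3 (+1); matched 1.
Augmenting path X2→Y4 (+1); matched 2.
Augmenting path X3→Y2 (+1); matched 3.
Augmenting path X4→Y1 (+1); matched 4.
Augmenting path X5→Y1→X4→Y5 (+1); matched 5.
No augmenting path remains; maximum matching = 5.
König certificate: {Y1, Y2, Y3, Y4, Y5} is a vertex cover of size 5 (every listed pair touches it), so no matching can be larger.

5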